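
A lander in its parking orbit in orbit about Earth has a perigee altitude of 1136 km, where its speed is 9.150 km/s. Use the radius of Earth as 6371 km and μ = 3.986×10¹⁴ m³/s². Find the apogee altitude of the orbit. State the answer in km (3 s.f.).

r_p = 6371 + 1136 = 7507.0 km = 7.507×10⁶ m.
Specific energy ε = v²/2 − μ/r = -1.124×10⁷ J/kg, so a = −μ/(2ε) = 1.774×10⁷ m.
The apsides satisfy r_p + r_a = 2a, so the apogee radius is 2a − r_p = 2.797×10⁷ m = 27969 km.
Apogee altitude = 27969 − 6371 = 21598 km.

apogee altitude ≈ 21600 km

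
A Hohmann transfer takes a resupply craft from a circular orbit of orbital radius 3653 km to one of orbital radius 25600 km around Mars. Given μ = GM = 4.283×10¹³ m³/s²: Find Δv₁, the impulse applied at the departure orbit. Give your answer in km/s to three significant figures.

r₁ = 3653 km = 3.653×10⁶ m.
r₂ = 25600 km = 2.560×10⁷ m.
Transfer ellipse a_t = (r₁ + r₂)/2 = 1.463×10⁷ m.
At r₁: circular v_c1 = √(μ/r₁) = 3424 m/s; transfer-periapsis v_p = √[μ(2/r₁ − 1/a_t)] = 4530 m/s.
Δv₁ = v_p − v_c1 = 1106 m/s.
= 1.106 km/s.

Δv ≈ 1.11 km/s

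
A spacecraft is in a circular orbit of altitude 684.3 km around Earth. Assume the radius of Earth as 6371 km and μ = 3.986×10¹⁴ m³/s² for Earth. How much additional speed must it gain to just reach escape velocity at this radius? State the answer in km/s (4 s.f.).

r = 6371 + 684.3 = 7055.3 km = 7.0553×10⁶ m.
Circular speed v_c = √(μ/r) = 7516 m/s.
Escape speed v_esc = √(2μ/r) = √2 × v_c = 10630 m/s.
Δv = v_esc − v_c = 3113 m/s = 3.113 km/s.

Δv ≈ 3.113 km/s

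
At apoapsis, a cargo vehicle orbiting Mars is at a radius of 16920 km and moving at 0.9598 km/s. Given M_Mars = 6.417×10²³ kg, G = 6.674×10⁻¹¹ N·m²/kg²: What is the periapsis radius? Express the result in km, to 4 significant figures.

periapsis radius ≈ 3764 km

μ = GM = 6.674×10⁻¹¹ × 6.417×10²³ = 4.283×10¹³ m³/s².
r_a = 1.692×10⁷ m.
Specific energy ε = v²/2 − μ/r = -2.071×10⁶ J/kg, so a = −μ/(2ε) = 1.034×10⁷ m.
The apsides satisfy r_p + r_a = 2a, so the periapsis radius is 2a − r_a = 3.764×10⁶ m = 3764.0 km.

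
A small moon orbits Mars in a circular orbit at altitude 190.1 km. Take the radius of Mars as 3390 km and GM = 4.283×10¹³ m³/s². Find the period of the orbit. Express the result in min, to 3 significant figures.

T ≈ 108 min

r = 3390 + 190.1 = 3580.1 km = 3.5801×10⁶ m.
Kepler's third law: T = 2π√(r³/μ) = 2π√((3.580×10⁶)³ / 4.283×10¹³).
r³/μ = 1.071×10⁶ s², so T = 2π × 1.035×10³ = 6.504×10³ s.
Converting: 6.504×10³ s ÷ 60.00 = 108.4 min.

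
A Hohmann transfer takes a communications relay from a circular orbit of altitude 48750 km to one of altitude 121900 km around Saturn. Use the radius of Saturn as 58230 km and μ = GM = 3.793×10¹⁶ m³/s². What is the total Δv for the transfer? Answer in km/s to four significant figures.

Δv_total ≈ 4.247 km/s

r₁ = 58230 + 48750 = 106980 km = 1.0698×10⁸ m.
r₂ = 58230 + 121900 = 180130 km = 1.8013×10⁸ m.
Transfer ellipse a_t = (r₁ + r₂)/2 = 1.436×10⁸ m.
At r₁: circular v_c1 = √(μ/r₁) = 18830 m/s; transfer-perikrone v_p = √[μ(2/r₁ − 1/a_t)] = 21090 m/s.
Δv₁ = v_p − v_c1 = 2263 m/s.
At r₂: circular v_c2 = √(μ/r₂) = 14510 m/s; transfer-apokrone v_a = √[μ(2/r₂ − 1/a_t)] = 12530 m/s.
Δv₂ = v_c2 − v_a = 1984 m/s.
Total Δv = Δv₁ + Δv₂ = 4247 m/s = 4.247 km/s.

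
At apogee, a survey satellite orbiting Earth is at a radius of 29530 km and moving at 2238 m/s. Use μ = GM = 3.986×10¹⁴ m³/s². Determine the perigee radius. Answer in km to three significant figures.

r_a = 2.953×10⁷ m.
Specific energy ε = v²/2 − μ/r = -1.099×10⁷ J/kg, so a = −μ/(2ε) = 1.813×10⁷ m.
The apsides satisfy r_p + r_a = 2a, so the perigee radius is 2a − r_a = 6.727×10⁶ m = 6726.7 km.

perigee radius ≈ 6730 km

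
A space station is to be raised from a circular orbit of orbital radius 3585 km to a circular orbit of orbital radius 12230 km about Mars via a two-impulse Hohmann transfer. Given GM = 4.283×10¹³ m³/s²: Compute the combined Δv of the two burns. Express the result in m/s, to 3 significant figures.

Δv_total ≈ 1450 m/s

r₁ = 3585 km = 3.585×10⁶ m.
r₂ = 12230 km = 1.223×10⁷ m.
Transfer ellipse a_t = (r₁ + r₂)/2 = 7.908×10⁶ m.
At r₁: circular v_c1 = √(μ/r₁) = 3456 m/s; transfer-periapsis v_p = √[μ(2/r₁ − 1/a_t)] = 4299 m/s.
Δv₁ = v_p − v_c1 = 842.1 m/s.
At r₂: circular v_c2 = √(μ/r₂) = 1871 m/s; transfer-apoapsis v_a = √[μ(2/r₂ − 1/a_t)] = 1260 m/s.
Δv₂ = v_c2 − v_a = 611.3 m/s.
Total Δv = Δv₁ + Δv₂ = 1453 m/s.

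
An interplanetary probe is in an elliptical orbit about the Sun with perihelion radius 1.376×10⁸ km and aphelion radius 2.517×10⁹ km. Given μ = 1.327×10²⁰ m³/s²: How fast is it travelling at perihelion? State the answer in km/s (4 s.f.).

v ≈ 42.76 km/s

Semi-major axis a = (r_p + r_a)/2 = 1.3273×10⁹ km = 1.327×10¹² m.
Vis-viva: v² = μ(2/r − 1/a) = 1.327×10²⁰ × (1.453×10⁻¹¹ − 7.534×10⁻¹³) = 1.829×10⁹ m²/s².
v = 42760 m/s = 42.76 km/s.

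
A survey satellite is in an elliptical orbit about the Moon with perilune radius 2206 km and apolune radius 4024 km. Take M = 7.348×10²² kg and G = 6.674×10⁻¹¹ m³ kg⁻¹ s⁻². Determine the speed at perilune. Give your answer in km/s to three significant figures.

v ≈ 1.69 km/s

μ = GM = 6.674×10⁻¹¹ × 7.348×10²² = 4.904×10¹² m³/s².
Semi-major axis a = (r_p + r_a)/2 = 3115.0 km = 3.115×10⁶ m.
Vis-viva: v² = μ(2/r − 1/a) = 4.904×10¹² × (9.066×10⁻⁷ − 3.210×10⁻⁷) = 2.872×10⁶ m²/s².
v = 1695 m/s = 1.695 km/s.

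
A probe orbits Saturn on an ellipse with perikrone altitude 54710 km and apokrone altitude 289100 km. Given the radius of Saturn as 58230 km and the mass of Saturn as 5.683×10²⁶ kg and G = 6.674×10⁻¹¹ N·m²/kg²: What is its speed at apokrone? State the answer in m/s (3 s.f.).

v ≈ 7320 m/s

μ = GM = 6.674×10⁻¹¹ × 5.683×10²⁶ = 3.793×10¹⁶ m³/s².
r_p = 58230 + 54710 = 112940 km = 1.1294×10⁸ m.
r_a = 58230 + 289100 = 347330 km = 3.4733×10⁸ m.
Semi-major axis a = (r_p + r_a)/2 = 2.3014×10⁵ km = 2.301×10⁸ m.
Vis-viva: v² = μ(2/r − 1/a) = 3.793×10¹⁶ × (5.758×10⁻⁹ − 4.345×10⁻⁹) = 5.359×10⁷ m²/s².
v = 7321 m/s.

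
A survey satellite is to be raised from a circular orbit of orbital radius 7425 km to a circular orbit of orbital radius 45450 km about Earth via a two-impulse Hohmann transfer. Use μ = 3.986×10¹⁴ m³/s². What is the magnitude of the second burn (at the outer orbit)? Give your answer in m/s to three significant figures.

Δv ≈ 1390 m/s

r₁ = 7425 km = 7.425×10⁶ m.
r₂ = 45450 km = 4.545×10⁷ m.
Transfer ellipse a_t = (r₁ + r₂)/2 = 2.644×10⁷ m.
At r₁: circular v_c1 = √(μ/r₁) = 7327 m/s; transfer-perigee v_p = √[μ(2/r₁ − 1/a_t)] = 9607 m/s.
At r₂: circular v_c2 = √(μ/r₂) = 2961 m/s; transfer-apogee v_a = √[μ(2/r₂ − 1/a_t)] = 1569 m/s.
Δv₂ = v_c2 − v_a = 1392 m/s.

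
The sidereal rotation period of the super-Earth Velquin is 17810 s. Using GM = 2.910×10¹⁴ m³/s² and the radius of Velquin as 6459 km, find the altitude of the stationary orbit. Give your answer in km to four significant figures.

h_sync ≈ 6814 km

A synchronous orbit has period T, so by Kepler's third law a = (μT²/4π²)^(1/3).
μT²/4π² = 2.910×10¹⁴ × (1.781×10⁴)² / 39.48 = 2.338×10²¹ m³.
a = 1.327×10⁷ m = 13273 km.
Altitude h = a − R = 13273 − 6459 = 6813.5 km.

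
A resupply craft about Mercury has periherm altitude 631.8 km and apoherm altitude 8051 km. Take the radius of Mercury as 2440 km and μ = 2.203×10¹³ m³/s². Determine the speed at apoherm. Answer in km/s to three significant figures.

v ≈ 0.975 km/s

r_p = 2440 + 631.8 = 3071.8 km = 3.0718×10⁶ m.
r_a = 2440 + 8051 = 10491 km = 1.0491×10⁷ m.
Semi-major axis a = (r_p + r_a)/2 = 6781.4 km = 6.781×10⁶ m.
Vis-viva: v² = μ(2/r − 1/a) = 2.203×10¹³ × (1.906×10⁻⁷ − 1.475×10⁻⁷) = 9.512×10⁵ m²/s².
v = 975.3 m/s = 0.9753 km/s.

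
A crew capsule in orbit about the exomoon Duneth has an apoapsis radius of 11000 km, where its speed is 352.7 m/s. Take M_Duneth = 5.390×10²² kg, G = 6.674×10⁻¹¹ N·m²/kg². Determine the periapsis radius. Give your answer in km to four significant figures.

μ = GM = 6.674×10⁻¹¹ × 5.390×10²² = 3.597×10¹² m³/s².
r_a = 1.100×10⁷ m.
Specific energy ε = v²/2 − μ/r = -2.648×10⁵ J/kg, so a = −μ/(2ε) = 6.792×10⁶ m.
The apsides satisfy r_p + r_a = 2a, so the periapsis radius is 2a − r_a = 2.584×10⁶ m = 2583.5 km.

periapsis radius ≈ 2584 km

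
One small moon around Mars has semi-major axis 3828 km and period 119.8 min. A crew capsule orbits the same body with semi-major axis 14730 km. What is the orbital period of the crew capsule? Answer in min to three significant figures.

T₂ ≈ 904 min

Kepler's third law: T² ∝ a³, so T₂ = T₁ (a₂/a₁)^(3/2).
a₂/a₁ = 3.848, (a₂/a₁)^(3/2) = 7.548.
T₂ = 119.8 × 7.548 = 904.3 min.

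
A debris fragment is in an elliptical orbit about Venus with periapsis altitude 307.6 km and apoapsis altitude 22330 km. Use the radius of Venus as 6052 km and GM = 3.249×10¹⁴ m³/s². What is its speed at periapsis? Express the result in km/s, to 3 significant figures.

v ≈ 9.14 km/s

r_p = 6052 + 307.6 = 6359.6 km = 6.3596×10⁶ m.
r_a = 6052 + 22330 = 28382 km = 2.8382×10⁷ m.
Semi-major axis a = (r_p + r_a)/2 = 17371 km = 1.737×10⁷ m.
Vis-viva: v² = μ(2/r − 1/a) = 3.249×10¹⁴ × (3.145×10⁻⁷ − 5.757×10⁻⁸) = 8.347×10⁷ m²/s².
v = 9136 m/s = 9.136 km/s.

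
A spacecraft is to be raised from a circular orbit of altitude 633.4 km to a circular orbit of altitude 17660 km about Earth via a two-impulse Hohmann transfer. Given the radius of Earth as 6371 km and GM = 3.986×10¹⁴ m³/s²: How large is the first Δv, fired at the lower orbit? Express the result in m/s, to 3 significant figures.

Δv ≈ 1840 m/s

r₁ = 6371 + 633.4 = 7004.4 km = 7.0044×10⁶ m.
r₂ = 6371 + 17660 = 24031 km = 2.4031×10⁷ m.
Transfer ellipse a_t = (r₁ + r₂)/2 = 1.552×10⁷ m.
At r₁: circular v_c1 = √(μ/r₁) = 7544 m/s; transfer-perigee v_p = √[μ(2/r₁ − 1/a_t)] = 9388 m/s.
Δv₁ = v_p − v_c1 = 1844 m/s.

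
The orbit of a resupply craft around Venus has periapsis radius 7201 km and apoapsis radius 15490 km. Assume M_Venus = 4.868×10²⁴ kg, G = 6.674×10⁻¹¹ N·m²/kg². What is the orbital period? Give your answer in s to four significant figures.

μ = GM = 6.674×10⁻¹¹ × 4.868×10²⁴ = 3.249×10¹⁴ m³/s².
Semi-major axis a = (r_p + r_a)/2 = (7201.0 + 15490)/2 = 11346 km = 1.135×10⁷ m.
By Kepler's third law T = 2π√(a³/μ) = 2π × 2.120×10³ = 1.332×10⁴ s.

T ≈ 13320 s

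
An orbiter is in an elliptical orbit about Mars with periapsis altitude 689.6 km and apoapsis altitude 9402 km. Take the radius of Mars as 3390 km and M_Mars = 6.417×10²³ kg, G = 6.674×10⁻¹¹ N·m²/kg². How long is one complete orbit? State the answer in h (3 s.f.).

T ≈ 6.53 h

μ = GM = 6.674×10⁻¹¹ × 6.417×10²³ = 4.283×10¹³ m³/s².
r_p = 3390 + 689.6 = 4079.6 km = 4.0796×10⁶ m.
r_a = 3390 + 9402 = 12792 km = 1.2792×10⁷ m.
Semi-major axis a = (r_p + r_a)/2 = (4079.6 + 12792)/2 = 8435.8 km = 8.436×10⁶ m.
By Kepler's third law T = 2π√(a³/μ) = 2π × 3.744×10³ = 2.352×10⁴ s.
= 6.534 h.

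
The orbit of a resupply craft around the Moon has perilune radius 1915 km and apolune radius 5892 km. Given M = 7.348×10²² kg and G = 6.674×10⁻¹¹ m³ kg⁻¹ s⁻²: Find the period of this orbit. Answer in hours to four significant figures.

μ = GM = 6.674×10⁻¹¹ × 7.348×10²² = 4.904×10¹² m³/s².
Semi-major axis a = (r_p + r_a)/2 = (1915.0 + 5892.0)/2 = 3903.5 km = 3.904×10⁶ m.
By Kepler's third law T = 2π√(a³/μ) = 2π × 3.483×10³ = 2.188×10⁴ s.
= 6.078 hours.

T ≈ 6.078 hours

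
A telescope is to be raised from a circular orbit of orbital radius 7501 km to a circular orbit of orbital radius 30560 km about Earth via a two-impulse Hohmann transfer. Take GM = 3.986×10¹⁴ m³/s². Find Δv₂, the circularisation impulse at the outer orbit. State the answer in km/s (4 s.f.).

Δv ≈ 1.344 km/s

r₁ = 7501 km = 7.501×10⁶ m.
r₂ = 30560 km = 3.056×10⁷ m.
Transfer ellipse a_t = (r₁ + r₂)/2 = 1.903×10⁷ m.
At r₁: circular v_c1 = √(μ/r₁) = 7290 m/s; transfer-perigee v_p = √[μ(2/r₁ − 1/a_t)] = 9238 m/s.
At r₂: circular v_c2 = √(μ/r₂) = 3612 m/s; transfer-apogee v_a = √[μ(2/r₂ − 1/a_t)] = 2267 m/s.
Δv₂ = v_c2 − v_a = 1344 m/s.
= 1.344 km/s.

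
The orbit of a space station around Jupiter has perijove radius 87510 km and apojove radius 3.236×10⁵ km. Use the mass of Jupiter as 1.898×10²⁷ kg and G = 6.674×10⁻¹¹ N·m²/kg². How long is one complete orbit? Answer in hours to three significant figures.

μ = GM = 6.674×10⁻¹¹ × 1.898×10²⁷ = 1.267×10¹⁷ m³/s².
Semi-major axis a = (r_p + r_a)/2 = (87510 + 3.2360×10⁵)/2 = 2.0556×10⁵ km = 2.056×10⁸ m.
By Kepler's third law T = 2π√(a³/μ) = 2π × 8.280×10³ = 5.203×10⁴ s.
= 14.45 hours.

T ≈ 14.5 hours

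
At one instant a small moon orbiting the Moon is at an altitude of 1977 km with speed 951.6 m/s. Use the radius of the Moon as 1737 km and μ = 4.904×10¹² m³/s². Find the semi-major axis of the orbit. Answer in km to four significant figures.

a ≈ 2826 km

r = 1737 + 1977 = 3714.0 km = 3.714×10⁶ m.
Vis-viva rearranged: 1/a = 2/r − v²/μ = 5.385×10⁻⁷ − 1.847×10⁻⁷ = 3.538×10⁻⁷ m⁻¹.
a = 2.826×10⁶ m = 2826.1 km.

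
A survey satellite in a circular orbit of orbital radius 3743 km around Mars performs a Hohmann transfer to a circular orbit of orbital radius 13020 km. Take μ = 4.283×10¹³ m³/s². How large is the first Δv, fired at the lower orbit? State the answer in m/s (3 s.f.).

Δv ≈ 833 m/s

r₁ = 3743 km = 3.743×10⁶ m.
r₂ = 13020 km = 1.302×10⁷ m.
Transfer ellipse a_t = (r₁ + r₂)/2 = 8.382×10⁶ m.
At r₁: circular v_c1 = √(μ/r₁) = 3383 m/s; transfer-periapsis v_p = √[μ(2/r₁ − 1/a_t)] = 4216 m/s.
Δv₁ = v_p − v_c1 = 833.4 m/s.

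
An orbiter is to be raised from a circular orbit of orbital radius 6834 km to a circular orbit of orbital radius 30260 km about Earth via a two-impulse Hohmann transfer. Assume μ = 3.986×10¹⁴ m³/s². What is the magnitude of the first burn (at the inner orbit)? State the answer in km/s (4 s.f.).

Δv ≈ 2.118 km/s

r₁ = 6834 km = 6.834×10⁶ m.
r₂ = 30260 km = 3.026×10⁷ m.
Transfer ellipse a_t = (r₁ + r₂)/2 = 1.855×10⁷ m.
At r₁: circular v_c1 = √(μ/r₁) = 7637 m/s; transfer-perigee v_p = √[μ(2/r₁ − 1/a_t)] = 9755 m/s.
Δv₁ = v_p − v_c1 = 2118 m/s.
= 2.118 km/s.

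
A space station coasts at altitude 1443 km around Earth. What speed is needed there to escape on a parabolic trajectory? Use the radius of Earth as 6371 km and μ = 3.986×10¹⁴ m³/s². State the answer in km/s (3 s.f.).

v_esc ≈ 10.1 km/s

r = 6371 + 1443 = 7814.0 km = 7.8140×10⁶ m.
Escape speed v_esc = √(2μ/r) = √(2 × 3.986×10¹⁴ / 7.814×10⁶) = √(1.020×10⁸) = 10100 m/s.
= 10.10 km/s.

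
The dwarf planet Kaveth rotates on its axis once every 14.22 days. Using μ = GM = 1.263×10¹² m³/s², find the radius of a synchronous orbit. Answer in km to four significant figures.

T = 14.22 days = 1.229×10⁶ s.
A synchronous orbit has period T, so by Kepler's third law a = (μT²/4π²)^(1/3).
μT²/4π² = 1.263×10¹² × (1.229×10⁶)² / 39.48 = 4.829×10²² m³.
a = 3.642×10⁷ m = 36416 km.

r_sync ≈ 36420 km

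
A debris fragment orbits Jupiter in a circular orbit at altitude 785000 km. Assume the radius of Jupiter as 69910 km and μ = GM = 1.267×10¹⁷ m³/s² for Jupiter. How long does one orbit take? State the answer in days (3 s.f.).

T ≈ 5.11 days

r = 69910 + 785000 = 854910 km = 8.5491×10⁸ m.
Kepler's third law: T = 2π√(r³/μ) = 2π√((8.549×10⁸)³ / 1.267×10¹⁷).
r³/μ = 4.932×10⁹ s², so T = 2π × 7.023×10⁴ = 4.412×10⁵ s.
Converting: 4.412×10⁵ s ÷ 86400 = 5.107 days.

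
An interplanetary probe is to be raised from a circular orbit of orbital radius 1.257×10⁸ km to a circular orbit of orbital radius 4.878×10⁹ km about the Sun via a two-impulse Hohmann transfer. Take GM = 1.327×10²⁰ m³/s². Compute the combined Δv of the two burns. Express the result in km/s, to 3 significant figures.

Δv_total ≈ 16.9 km/s

r₁ = 1.257×10⁸ km = 1.257×10¹¹ m.
r₂ = 4.878×10⁹ km = 4.878×10¹² m.
Transfer ellipse a_t = (r₁ + r₂)/2 = 2.502×10¹² m.
At r₁: circular v_c1 = √(μ/r₁) = 32490 m/s; transfer-perihelion v_p = √[μ(2/r₁ − 1/a_t)] = 45370 m/s.
Δv₁ = v_p − v_c1 = 12880 m/s.
At r₂: circular v_c2 = √(μ/r₂) = 5216 m/s; transfer-aphelion v_a = √[μ(2/r₂ − 1/a_t)] = 1169 m/s.
Δv₂ = v_c2 − v_a = 4047 m/s.
Total Δv = Δv₁ + Δv₂ = 16920 m/s = 16.92 km/s.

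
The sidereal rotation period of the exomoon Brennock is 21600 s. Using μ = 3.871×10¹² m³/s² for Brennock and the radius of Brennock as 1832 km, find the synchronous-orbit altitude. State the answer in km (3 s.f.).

A synchronous orbit has period T, so by Kepler's third law a = (μT²/4π²)^(1/3).
μT²/4π² = 3.871×10¹² × (2.160×10⁴)² / 39.48 = 4.575×10¹⁹ m³.
a = 3.576×10⁶ m = 3576.5 km.
Altitude h = a − R = 3576.5 − 1832 = 1744.5 km.

h_sync ≈ 1740 km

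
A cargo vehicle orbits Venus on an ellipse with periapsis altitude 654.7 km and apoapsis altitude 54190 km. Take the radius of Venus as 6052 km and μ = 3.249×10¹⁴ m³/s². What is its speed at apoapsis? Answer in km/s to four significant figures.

r_p = 6052 + 654.7 = 6706.7 km = 6.7067×10⁶ m.
r_a = 6052 + 54190 = 60242 km = 6.0242×10⁷ m.
Semi-major axis a = (r_p + r_a)/2 = 33474 km = 3.347×10⁷ m.
Vis-viva: v² = μ(2/r − 1/a) = 3.249×10¹⁴ × (3.320×10⁻⁸ − 2.987×10⁻⁸) = 1.081×10⁶ m²/s².
v = 1039 m/s = 1.039 km/s.

v ≈ 1.039 km/s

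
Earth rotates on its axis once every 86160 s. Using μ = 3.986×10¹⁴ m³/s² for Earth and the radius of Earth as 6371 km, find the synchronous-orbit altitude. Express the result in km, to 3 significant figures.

A synchronous orbit has period T, so by Kepler's third law a = (μT²/4π²)^(1/3).
μT²/4π² = 3.986×10¹⁴ × (8.616×10⁴)² / 39.48 = 7.495×10²² m³.
a = 4.216×10⁷ m = 42163 km.
Altitude h = a − R = 42163 − 6371 = 35792 km.

h_sync ≈ 35800 km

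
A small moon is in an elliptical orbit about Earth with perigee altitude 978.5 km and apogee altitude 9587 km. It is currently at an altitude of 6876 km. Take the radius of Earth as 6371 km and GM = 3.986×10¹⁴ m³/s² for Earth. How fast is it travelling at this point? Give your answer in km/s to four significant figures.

v ≈ 5.097 km/s

r_p = 6371 + 978.5 = 7349.5 km = 7.3495×10⁶ m.
r_a = 6371 + 9587 = 15958 km = 1.5958×10⁷ m.
r = 6371 + 6876 = 13247 km = 1.325×10⁷ m.
Semi-major axis a = (r_p + r_a)/2 = 11654 km = 1.165×10⁷ m.
Vis-viva: v² = μ(2/r − 1/a) = 3.986×10¹⁴ × (1.510×10⁻⁷ − 8.581×10⁻⁸) = 2.598×10⁷ m²/s².
v = 5097 m/s = 5.097 km/s.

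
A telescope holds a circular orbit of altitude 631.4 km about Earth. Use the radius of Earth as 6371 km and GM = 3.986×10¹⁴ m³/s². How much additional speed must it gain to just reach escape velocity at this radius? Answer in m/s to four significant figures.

r = 6371 + 631.4 = 7002.4 km = 7.0024×10⁶ m.
Circular speed v_c = √(μ/r) = 7545 m/s.
Escape speed v_esc = √(2μ/r) = √2 × v_c = 10670 m/s.
Δv = v_esc − v_c = 3125 m/s.

Δv ≈ 3125 m/s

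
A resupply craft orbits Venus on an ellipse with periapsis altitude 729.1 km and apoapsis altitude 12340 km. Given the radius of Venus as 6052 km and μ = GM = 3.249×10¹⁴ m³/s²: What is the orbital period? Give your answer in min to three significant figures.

T ≈ 259 min

r_p = 6052 + 729.1 = 6781.1 km = 6.7811×10⁶ m.
r_a = 6052 + 12340 = 18392 km = 1.8392×10⁷ m.
Semi-major axis a = (r_p + r_a)/2 = (6781.1 + 18392)/2 = 12587 km = 1.259×10⁷ m.
By Kepler's third law T = 2π√(a³/μ) = 2π × 2.477×10³ = 1.557×10⁴ s.
= 259.4 min.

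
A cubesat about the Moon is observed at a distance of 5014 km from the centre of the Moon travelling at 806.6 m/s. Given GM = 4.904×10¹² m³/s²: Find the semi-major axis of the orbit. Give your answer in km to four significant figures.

r = 5.014×10⁶ m.
Specific orbital energy ε = v²/2 − μ/r = (806.6)²/2 − 4.904×10¹²/5.014×10⁶ = -6.528×10⁵ J/kg.
Since ε = −μ/(2a), a = −μ/(2ε) = 3.756×10⁶ m = 3756.4 km.

a ≈ 3756 km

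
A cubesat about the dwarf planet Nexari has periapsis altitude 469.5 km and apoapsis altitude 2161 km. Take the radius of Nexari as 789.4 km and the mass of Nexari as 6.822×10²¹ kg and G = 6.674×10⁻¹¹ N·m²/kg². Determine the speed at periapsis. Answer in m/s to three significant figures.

μ = GM = 6.674×10⁻¹¹ × 6.822×10²¹ = 4.553×10¹¹ m³/s².
r_p = 789.4 + 469.5 = 1258.9 km = 1.2589×10⁶ m.
r_a = 789.4 + 2161 = 2950.4 km = 2.9504×10⁶ m.
Semi-major axis a = (r_p + r_a)/2 = 2104.7 km = 2.105×10⁶ m.
Vis-viva: v² = μ(2/r − 1/a) = 4.553×10¹¹ × (1.589×10⁻⁶ − 4.751×10⁻⁷) = 5.070×10⁵ m²/s².
v = 712.0 m/s.

v ≈ 712 m/s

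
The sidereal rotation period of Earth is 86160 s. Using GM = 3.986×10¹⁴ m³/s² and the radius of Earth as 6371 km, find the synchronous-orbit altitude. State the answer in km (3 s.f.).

A synchronous orbit has period T, so by Kepler's third law a = (μT²/4π²)^(1/3).
μT²/4π² = 3.986×10¹⁴ × (8.616×10⁴)² / 39.48 = 7.495×10²² m³.
a = 4.216×10⁷ m = 42163 km.
Altitude h = a − R = 42163 − 6371 = 35792 km.

h_sync ≈ 35800 km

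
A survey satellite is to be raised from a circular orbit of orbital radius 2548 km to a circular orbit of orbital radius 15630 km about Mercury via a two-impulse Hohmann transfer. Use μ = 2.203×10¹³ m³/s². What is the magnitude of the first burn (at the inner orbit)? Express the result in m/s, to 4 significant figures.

r₁ = 2548 km = 2.548×10⁶ m.
r₂ = 15630 km = 1.563×10⁷ m.
Transfer ellipse a_t = (r₁ + r₂)/2 = 9.089×10⁶ m.
At r₁: circular v_c1 = √(μ/r₁) = 2940 m/s; transfer-periherm v_p = √[μ(2/r₁ − 1/a_t)] = 3856 m/s.
Δv₁ = v_p − v_c1 = 915.5 m/s.

Δv ≈ 915.5 m/s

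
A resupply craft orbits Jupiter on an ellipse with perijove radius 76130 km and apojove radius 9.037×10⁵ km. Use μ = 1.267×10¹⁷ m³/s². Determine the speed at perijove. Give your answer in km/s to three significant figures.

Semi-major axis a = (r_p + r_a)/2 = 4.8992×10⁵ km = 4.899×10⁸ m.
Vis-viva: v² = μ(2/r − 1/a) = 1.267×10¹⁷ × (2.627×10⁻⁸ − 2.041×10⁻⁹) = 3.070×10⁹ m²/s².
v = 55410 m/s = 55.41 km/s.

v ≈ 55.4 km/s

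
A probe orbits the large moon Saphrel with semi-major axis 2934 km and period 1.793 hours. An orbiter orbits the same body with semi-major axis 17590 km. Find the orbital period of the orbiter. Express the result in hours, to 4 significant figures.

T₂ ≈ 26.32 hours

Kepler's third law: T² ∝ a³, so T₂ = T₁ (a₂/a₁)^(3/2).
a₂/a₁ = 5.995, (a₂/a₁)^(3/2) = 14.68.
T₂ = 1.793 × 14.68 = 26.32 hours.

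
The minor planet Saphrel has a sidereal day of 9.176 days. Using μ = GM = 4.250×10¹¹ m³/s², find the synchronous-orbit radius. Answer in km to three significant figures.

T = 9.176 days = 7.928×10⁵ s.
A synchronous orbit has period T, so by Kepler's third law a = (μT²/4π²)^(1/3).
μT²/4π² = 4.250×10¹¹ × (7.928×10⁵)² / 39.48 = 6.766×10²¹ m³.
a = 1.891×10⁷ m = 18914 km.

r_sync ≈ 18900 km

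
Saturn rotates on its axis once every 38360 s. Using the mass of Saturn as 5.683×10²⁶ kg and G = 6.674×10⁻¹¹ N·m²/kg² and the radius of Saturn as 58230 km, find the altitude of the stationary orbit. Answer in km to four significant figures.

h_sync ≈ 54000 km

μ = GM = 6.674×10⁻¹¹ × 5.683×10²⁶ = 3.793×10¹⁶ m³/s².
A synchronous orbit has period T, so by Kepler's third law a = (μT²/4π²)^(1/3).
μT²/4π² = 3.793×10¹⁶ × (3.836×10⁴)² / 39.48 = 1.414×10²⁴ m³.
a = 1.122×10⁸ m = 1.1223×10⁵ km.
Altitude h = a − R = 1.1223×10⁵ − 58230 = 54003 km.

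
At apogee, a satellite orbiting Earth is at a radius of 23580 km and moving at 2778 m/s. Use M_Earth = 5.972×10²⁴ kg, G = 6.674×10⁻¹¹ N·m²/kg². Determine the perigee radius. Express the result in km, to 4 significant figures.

μ = GM = 6.674×10⁻¹¹ × 5.972×10²⁴ = 3.986×10¹⁴ m³/s².
r_a = 2.358×10⁷ m.
Specific energy ε = v²/2 − μ/r = -1.304×10⁷ J/kg, so a = −μ/(2ε) = 1.528×10⁷ m.
The apsides satisfy r_p + r_a = 2a, so the perigee radius is 2a − r_a = 6.975×10⁶ m = 6975.2 km.

perigee radius ≈ 6975 km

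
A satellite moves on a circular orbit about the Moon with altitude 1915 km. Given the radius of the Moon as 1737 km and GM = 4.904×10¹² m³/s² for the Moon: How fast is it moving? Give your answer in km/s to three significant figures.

r = 1737 + 1915 = 3652.0 km = 3.6520×10⁶ m.
For a circular orbit v = √(μ/r) = √(4.904×10¹² / 3.652×10⁶) = √(1.343×10⁶) = 1159 m/s.
That is 1.159 km/s.

v ≈ 1.16 km/s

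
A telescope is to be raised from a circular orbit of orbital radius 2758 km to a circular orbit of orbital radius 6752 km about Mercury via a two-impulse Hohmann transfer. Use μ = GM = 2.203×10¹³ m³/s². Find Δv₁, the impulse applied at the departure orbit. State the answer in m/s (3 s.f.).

r₁ = 2758 km = 2.758×10⁶ m.
r₂ = 6752 km = 6.752×10⁶ m.
Transfer ellipse a_t = (r₁ + r₂)/2 = 4.755×10⁶ m.
At r₁: circular v_c1 = √(μ/r₁) = 2826 m/s; transfer-periherm v_p = √[μ(2/r₁ − 1/a_t)] = 3368 m/s.
Δv₁ = v_p − v_c1 = 541.6 m/s.

Δv ≈ 542 m/s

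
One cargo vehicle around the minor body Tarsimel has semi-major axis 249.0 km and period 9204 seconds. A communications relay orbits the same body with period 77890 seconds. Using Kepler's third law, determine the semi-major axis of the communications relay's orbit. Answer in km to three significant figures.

Kepler's third law: a³ ∝ T², so a₂ = a₁ (T₂/T₁)^(2/3).
T₂/T₁ = 8.463, (T₂/T₁)^(2/3) = 4.153.
a₂ = 249.0 × 4.153 = 1034 km.

a₂ ≈ 1030 km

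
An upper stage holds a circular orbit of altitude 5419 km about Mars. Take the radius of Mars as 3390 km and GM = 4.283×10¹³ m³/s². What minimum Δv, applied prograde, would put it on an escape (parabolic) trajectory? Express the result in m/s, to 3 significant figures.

Δv ≈ 913 m/s

r = 3390 + 5419 = 8809.0 km = 8.8090×10⁶ m.
Circular speed v_c = √(μ/r) = 2205 m/s.
Escape speed v_esc = √(2μ/r) = √2 × v_c = 3118 m/s.
Δv = v_esc − v_c = 913.3 m/s.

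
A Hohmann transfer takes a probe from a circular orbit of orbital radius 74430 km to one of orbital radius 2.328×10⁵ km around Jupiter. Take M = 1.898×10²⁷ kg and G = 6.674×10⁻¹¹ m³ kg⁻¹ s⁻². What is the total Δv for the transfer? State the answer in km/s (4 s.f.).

μ = GM = 6.674×10⁻¹¹ × 1.898×10²⁷ = 1.267×10¹⁷ m³/s².
r₁ = 74430 km = 7.443×10⁷ m.
r₂ = 2.328×10⁵ km = 2.328×10⁸ m.
Transfer ellipse a_t = (r₁ + r₂)/2 = 1.536×10⁸ m.
At r₁: circular v_c1 = √(μ/r₁) = 41250 m/s; transfer-perijove v_p = √[μ(2/r₁ − 1/a_t)] = 50790 m/s.
Δv₁ = v_p − v_c1 = 9532 m/s.
At r₂: circular v_c2 = √(μ/r₂) = 23330 m/s; transfer-apojove v_a = √[μ(2/r₂ − 1/a_t)] = 16240 m/s.
Δv₂ = v_c2 − v_a = 7089 m/s.
Total Δv = Δv₁ + Δv₂ = 16620 m/s = 16.62 km/s.

Δv_total ≈ 16.62 km/s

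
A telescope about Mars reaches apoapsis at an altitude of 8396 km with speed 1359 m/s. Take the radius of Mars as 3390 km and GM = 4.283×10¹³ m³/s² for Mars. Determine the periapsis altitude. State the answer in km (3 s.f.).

r_a = 3390 + 8396 = 11786 km = 1.179×10⁷ m.
Specific energy ε = v²/2 − μ/r = -2.711×10⁶ J/kg, so a = −μ/(2ε) = 7.901×10⁶ m.
The apsides satisfy r_p + r_a = 2a, so the periapsis radius is 2a − r_a = 4.015×10⁶ m = 4015.3 km.
Periapsis altitude = 4015.3 − 3390 = 625.33 km.

periapsis altitude ≈ 625 km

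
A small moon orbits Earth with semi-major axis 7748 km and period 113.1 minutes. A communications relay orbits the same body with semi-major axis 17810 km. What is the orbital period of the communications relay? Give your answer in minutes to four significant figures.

T₂ ≈ 394.2 minutes

Kepler's third law: T² ∝ a³, so T₂ = T₁ (a₂/a₁)^(3/2).
a₂/a₁ = 2.299, (a₂/a₁)^(3/2) = 3.485.
T₂ = 113.1 × 3.485 = 394.2 minutes.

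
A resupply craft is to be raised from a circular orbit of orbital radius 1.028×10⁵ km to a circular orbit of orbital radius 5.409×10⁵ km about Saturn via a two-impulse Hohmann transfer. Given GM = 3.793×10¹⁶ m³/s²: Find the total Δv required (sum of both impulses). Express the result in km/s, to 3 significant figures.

r₁ = 1.028×10⁵ km = 1.028×10⁸ m.
r₂ = 5.409×10⁵ km = 5.409×10⁸ m.
Transfer ellipse a_t = (r₁ + r₂)/2 = 3.218×10⁸ m.
At r₁: circular v_c1 = √(μ/r₁) = 19210 m/s; transfer-perikrone v_p = √[μ(2/r₁ − 1/a_t)] = 24900 m/s.
Δv₁ = v_p − v_c1 = 5693 m/s.
At r₂: circular v_c2 = √(μ/r₂) = 8374 m/s; transfer-apokrone v_a = √[μ(2/r₂ − 1/a_t)] = 4733 m/s.
Δv₂ = v_c2 − v_a = 3641 m/s.
Total Δv = Δv₁ + Δv₂ = 9334 m/s = 9.334 km/s.

Δv_total ≈ 9.33 km/s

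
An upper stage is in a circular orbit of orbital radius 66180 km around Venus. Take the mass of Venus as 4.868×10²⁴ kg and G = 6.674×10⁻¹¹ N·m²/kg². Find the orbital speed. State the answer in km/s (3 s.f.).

μ = GM = 6.674×10⁻¹¹ × 4.868×10²⁴ = 3.249×10¹⁴ m³/s².
r = 66180 km = 6.618×10⁷ m.
For a circular orbit v = √(μ/r) = √(3.249×10¹⁴ / 6.618×10⁷) = √(4.909×10⁶) = 2216 m/s.
That is 2.216 km/s.

v ≈ 2.22 km/s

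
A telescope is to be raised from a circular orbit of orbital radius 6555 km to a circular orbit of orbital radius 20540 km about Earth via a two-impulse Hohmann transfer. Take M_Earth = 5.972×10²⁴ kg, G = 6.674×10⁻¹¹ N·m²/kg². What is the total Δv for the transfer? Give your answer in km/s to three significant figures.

Δv_total ≈ 3.14 km/s

μ = GM = 6.674×10⁻¹¹ × 5.972×10²⁴ = 3.986×10¹⁴ m³/s².
r₁ = 6555 km = 6.555×10⁶ m.
r₂ = 20540 km = 2.054×10⁷ m.
Transfer ellipse a_t = (r₁ + r₂)/2 = 1.355×10⁷ m.
At r₁: circular v_c1 = √(μ/r₁) = 7798 m/s; transfer-perigee v_p = √[μ(2/r₁ − 1/a_t)] = 9601 m/s.
Δv₁ = v_p − v_c1 = 1804 m/s.
At r₂: circular v_c2 = √(μ/r₂) = 4405 m/s; transfer-apogee v_a = √[μ(2/r₂ − 1/a_t)] = 3064 m/s.
Δv₂ = v_c2 − v_a = 1341 m/s.
Total Δv = Δv₁ + Δv₂ = 3145 m/s = 3.145 km/s.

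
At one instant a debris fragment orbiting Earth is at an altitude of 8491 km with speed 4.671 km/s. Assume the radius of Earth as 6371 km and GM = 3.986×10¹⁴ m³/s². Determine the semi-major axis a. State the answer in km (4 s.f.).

a ≈ 12530 km

r = 6371 + 8491 = 14862 km = 1.486×10⁷ m.
Vis-viva rearranged: 1/a = 2/r − v²/μ = 1.346×10⁻⁷ − 5.474×10⁻⁸ = 7.983×10⁻⁸ m⁻¹.
a = 1.253×10⁷ m = 12526 km.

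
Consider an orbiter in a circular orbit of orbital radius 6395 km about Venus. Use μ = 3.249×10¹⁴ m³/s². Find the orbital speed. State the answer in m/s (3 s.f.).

r = 6395 km = 6.395×10⁶ m.
For a circular orbit v = √(μ/r) = √(3.249×10¹⁴ / 6.395×10⁶) = √(5.081×10⁷) = 7128 m/s.

v ≈ 7130 m/s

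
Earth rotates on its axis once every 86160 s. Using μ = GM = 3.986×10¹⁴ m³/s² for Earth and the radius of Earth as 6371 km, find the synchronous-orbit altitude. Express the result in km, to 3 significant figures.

h_sync ≈ 35800 km

A synchronous orbit has period T, so by Kepler's third law a = (μT²/4π²)^(1/3).
μT²/4π² = 3.986×10¹⁴ × (8.616×10⁴)² / 39.48 = 7.495×10²² m³.
a = 4.216×10⁷ m = 42163 km.
Altitude h = a − R = 42163 − 6371 = 35792 km.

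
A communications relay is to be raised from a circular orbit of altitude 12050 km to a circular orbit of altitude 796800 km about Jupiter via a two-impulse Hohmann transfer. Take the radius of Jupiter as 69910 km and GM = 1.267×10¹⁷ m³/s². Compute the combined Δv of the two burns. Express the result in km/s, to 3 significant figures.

r₁ = 69910 + 12050 = 81960 km = 8.1960×10⁷ m.
r₂ = 69910 + 796800 = 866710 km = 8.6671×10⁸ m.
Transfer ellipse a_t = (r₁ + r₂)/2 = 4.743×10⁸ m.
At r₁: circular v_c1 = √(μ/r₁) = 39320 m/s; transfer-perijove v_p = √[μ(2/r₁ − 1/a_t)] = 53150 m/s.
Δv₁ = v_p − v_c1 = 13830 m/s.
At r₂: circular v_c2 = √(μ/r₂) = 12090 m/s; transfer-apojove v_a = √[μ(2/r₂ − 1/a_t)] = 5026 m/s.
Δv₂ = v_c2 − v_a = 7065 m/s.
Total Δv = Δv₁ + Δv₂ = 20890 m/s = 20.89 km/s.

Δv_total ≈ 20.9 km/s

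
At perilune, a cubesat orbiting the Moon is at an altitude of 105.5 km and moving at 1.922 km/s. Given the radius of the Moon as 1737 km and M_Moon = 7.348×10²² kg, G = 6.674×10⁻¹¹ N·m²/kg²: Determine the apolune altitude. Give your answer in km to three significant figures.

μ = GM = 6.674×10⁻¹¹ × 7.348×10²² = 4.904×10¹² m³/s².
r_p = 1737 + 105.5 = 1842.5 km = 1.842×10⁶ m.
Specific energy ε = v²/2 − μ/r = -8.146×10⁵ J/kg, so a = −μ/(2ε) = 3.010×10⁶ m.
The apsides satisfy r_p + r_a = 2a, so the apolune radius is 2a − r_p = 4.178×10⁶ m = 4177.8 km.
Apolune altitude = 4177.8 − 1737 = 2440.8 km.

apolune altitude ≈ 2440 km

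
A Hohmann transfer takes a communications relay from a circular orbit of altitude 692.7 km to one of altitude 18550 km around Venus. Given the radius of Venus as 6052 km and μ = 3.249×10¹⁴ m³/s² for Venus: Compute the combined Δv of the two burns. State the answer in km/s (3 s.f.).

r₁ = 6052 + 692.7 = 6744.7 km = 6.7447×10⁶ m.
r₂ = 6052 + 18550 = 24602 km = 2.4602×10⁷ m.
Transfer ellipse a_t = (r₁ + r₂)/2 = 1.567×10⁷ m.
At r₁: circular v_c1 = √(μ/r₁) = 6941 m/s; transfer-periapsis v_p = √[μ(2/r₁ − 1/a_t)] = 8696 m/s.
Δv₁ = v_p − v_c1 = 1755 m/s.
At r₂: circular v_c2 = √(μ/r₂) = 3634 m/s; transfer-apoapsis v_a = √[μ(2/r₂ − 1/a_t)] = 2384 m/s.
Δv₂ = v_c2 − v_a = 1250 m/s.
Total Δv = Δv₁ + Δv₂ = 3005 m/s = 3.005 km/s.

Δv_total ≈ 3.01 km/s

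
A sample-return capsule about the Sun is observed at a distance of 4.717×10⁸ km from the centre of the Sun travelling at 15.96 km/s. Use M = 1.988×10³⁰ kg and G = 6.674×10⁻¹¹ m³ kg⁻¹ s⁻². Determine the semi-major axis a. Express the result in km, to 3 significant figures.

a ≈ 4.31×10⁸ km

μ = GM = 6.674×10⁻¹¹ × 1.988×10³⁰ = 1.327×10²⁰ m³/s².
r = 4.717×10¹¹ m.
Vis-viva rearranged: 1/a = 2/r − v²/μ = 4.240×10⁻¹² − 1.920×10⁻¹² = 2.320×10⁻¹² m⁻¹.
a = 4.310×10¹¹ m = 4.3101×10⁸ km.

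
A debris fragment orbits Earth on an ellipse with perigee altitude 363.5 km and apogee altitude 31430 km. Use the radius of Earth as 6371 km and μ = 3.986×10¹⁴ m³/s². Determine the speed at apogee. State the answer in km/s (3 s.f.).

r_p = 6371 + 363.5 = 6734.5 km = 6.7345×10⁶ m.
r_a = 6371 + 31430 = 37801 km = 3.7801×10⁷ m.
Semi-major axis a = (r_p + r_a)/2 = 22268 km = 2.227×10⁷ m.
Vis-viva: v² = μ(2/r − 1/a) = 3.986×10¹⁴ × (5.291×10⁻⁸ − 4.491×10⁻⁸) = 3.189×10⁶ m²/s².
v = 1786 m/s = 1.786 km/s.

v ≈ 1.79 km/s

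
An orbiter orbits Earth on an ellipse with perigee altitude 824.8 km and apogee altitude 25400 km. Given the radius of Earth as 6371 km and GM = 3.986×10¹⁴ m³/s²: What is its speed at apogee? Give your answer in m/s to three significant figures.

r_p = 6371 + 824.8 = 7195.8 km = 7.1958×10⁶ m.
r_a = 6371 + 25400 = 31771 km = 3.1771×10⁷ m.
Semi-major axis a = (r_p + r_a)/2 = 19483 km = 1.948×10⁷ m.
Vis-viva: v² = μ(2/r − 1/a) = 3.986×10¹⁴ × (6.295×10⁻⁸ − 5.133×10⁻⁸) = 4.634×10⁶ m²/s².
v = 2153 m/s.

v ≈ 2150 m/s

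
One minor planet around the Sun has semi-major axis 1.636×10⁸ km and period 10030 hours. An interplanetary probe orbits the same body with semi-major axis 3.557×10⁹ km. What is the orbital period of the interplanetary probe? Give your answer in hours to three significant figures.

T₂ ≈ 1.02×10⁶ hours

Kepler's third law: T² ∝ a³, so T₂ = T₁ (a₂/a₁)^(3/2).
a₂/a₁ = 21.74, (a₂/a₁)^(3/2) = 101.4.
T₂ = 10030 × 101.4 = 1.017×10⁶ hours.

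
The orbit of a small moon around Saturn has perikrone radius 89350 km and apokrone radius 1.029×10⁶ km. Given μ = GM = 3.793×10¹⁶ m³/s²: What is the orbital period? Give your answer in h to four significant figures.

Semi-major axis a = (r_p + r_a)/2 = (89350 + 1.0290×10⁶)/2 = 5.5918×10⁵ km = 5.592×10⁸ m.
By Kepler's third law T = 2π√(a³/μ) = 2π × 6.789×10⁴ = 4.266×10⁵ s.
= 118.5 h.

T ≈ 118.5 h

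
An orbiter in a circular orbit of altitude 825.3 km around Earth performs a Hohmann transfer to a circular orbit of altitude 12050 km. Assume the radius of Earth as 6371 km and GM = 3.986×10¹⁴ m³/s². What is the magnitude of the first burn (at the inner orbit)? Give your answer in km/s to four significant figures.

Δv ≈ 1.483 km/s

r₁ = 6371 + 825.3 = 7196.3 km = 7.1963×10⁶ m.
r₂ = 6371 + 12050 = 18421 km = 1.8421×10⁷ m.
Transfer ellipse a_t = (r₁ + r₂)/2 = 1.281×10⁷ m.
At r₁: circular v_c1 = √(μ/r₁) = 7442 m/s; transfer-perigee v_p = √[μ(2/r₁ − 1/a_t)] = 8925 m/s.
Δv₁ = v_p − v_c1 = 1483 m/s.
= 1.483 km/s.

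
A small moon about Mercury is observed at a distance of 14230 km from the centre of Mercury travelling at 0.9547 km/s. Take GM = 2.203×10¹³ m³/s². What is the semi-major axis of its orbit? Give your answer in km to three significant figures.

a ≈ 10100 km

r = 1.423×10⁷ m.
Vis-viva rearranged: 1/a = 2/r − v²/μ = 1.405×10⁻⁷ − 4.137×10⁻⁸ = 9.917×10⁻⁸ m⁻¹.
a = 1.008×10⁷ m = 10083 km.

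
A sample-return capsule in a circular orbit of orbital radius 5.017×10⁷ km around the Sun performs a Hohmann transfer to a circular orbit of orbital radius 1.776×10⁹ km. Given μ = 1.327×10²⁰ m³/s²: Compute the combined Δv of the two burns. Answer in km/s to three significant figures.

r₁ = 5.017×10⁷ km = 5.017×10¹⁰ m.
r₂ = 1.776×10⁹ km = 1.776×10¹² m.
Transfer ellipse a_t = (r₁ + r₂)/2 = 9.131×10¹¹ m.
At r₁: circular v_c1 = √(μ/r₁) = 51430 m/s; transfer-perihelion v_p = √[μ(2/r₁ − 1/a_t)] = 71730 m/s.
Δv₁ = v_p − v_c1 = 20300 m/s.
At r₂: circular v_c2 = √(μ/r₂) = 8644 m/s; transfer-aphelion v_a = √[μ(2/r₂ − 1/a_t)] = 2026 m/s.
Δv₂ = v_c2 − v_a = 6618 m/s.
Total Δv = Δv₁ + Δv₂ = 26910 m/s = 26.91 km/s.

Δv_total ≈ 26.9 km/s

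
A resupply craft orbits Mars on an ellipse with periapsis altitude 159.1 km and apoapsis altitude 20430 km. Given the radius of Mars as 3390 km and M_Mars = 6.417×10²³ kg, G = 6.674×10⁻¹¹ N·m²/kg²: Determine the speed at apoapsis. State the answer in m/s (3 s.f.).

μ = GM = 6.674×10⁻¹¹ × 6.417×10²³ = 4.283×10¹³ m³/s².
r_p = 3390 + 159.1 = 3549.1 km = 3.5491×10⁶ m.
r_a = 3390 + 20430 = 23820 km = 2.3820×10⁷ m.
Semi-major axis a = (r_p + r_a)/2 = 13685 km = 1.368×10⁷ m.
Vis-viva: v² = μ(2/r − 1/a) = 4.283×10¹³ × (8.396×10⁻⁸ − 7.308×10⁻⁸) = 4.663×10⁵ m²/s².
v = 682.9 m/s.

v ≈ 683 m/s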